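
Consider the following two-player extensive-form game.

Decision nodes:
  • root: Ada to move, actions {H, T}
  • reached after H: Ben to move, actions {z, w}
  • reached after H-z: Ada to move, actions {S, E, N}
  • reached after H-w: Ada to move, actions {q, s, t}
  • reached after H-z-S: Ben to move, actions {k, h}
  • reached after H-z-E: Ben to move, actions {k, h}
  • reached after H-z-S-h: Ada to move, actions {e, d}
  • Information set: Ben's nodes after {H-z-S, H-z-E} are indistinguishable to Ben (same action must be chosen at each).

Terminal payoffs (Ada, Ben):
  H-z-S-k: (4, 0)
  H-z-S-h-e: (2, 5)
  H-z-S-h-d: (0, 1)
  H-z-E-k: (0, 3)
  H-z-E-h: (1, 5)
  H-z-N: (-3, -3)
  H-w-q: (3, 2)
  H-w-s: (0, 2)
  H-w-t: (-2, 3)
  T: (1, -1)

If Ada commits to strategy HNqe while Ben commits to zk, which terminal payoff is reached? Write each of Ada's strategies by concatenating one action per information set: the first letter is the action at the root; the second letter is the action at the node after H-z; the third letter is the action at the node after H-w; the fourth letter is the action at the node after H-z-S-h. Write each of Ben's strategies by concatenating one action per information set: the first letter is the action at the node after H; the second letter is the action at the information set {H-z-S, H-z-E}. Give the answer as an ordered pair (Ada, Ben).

(-3, -3)

Trace the play path from the root:
  Ada plays H
  Ben plays z at [H]
  Ada plays N at [H-z]
→ terminal payoff (-3, -3).
(Ada's choice at the node after H-w is never reached on this path, so it doesn't affect the outcome.)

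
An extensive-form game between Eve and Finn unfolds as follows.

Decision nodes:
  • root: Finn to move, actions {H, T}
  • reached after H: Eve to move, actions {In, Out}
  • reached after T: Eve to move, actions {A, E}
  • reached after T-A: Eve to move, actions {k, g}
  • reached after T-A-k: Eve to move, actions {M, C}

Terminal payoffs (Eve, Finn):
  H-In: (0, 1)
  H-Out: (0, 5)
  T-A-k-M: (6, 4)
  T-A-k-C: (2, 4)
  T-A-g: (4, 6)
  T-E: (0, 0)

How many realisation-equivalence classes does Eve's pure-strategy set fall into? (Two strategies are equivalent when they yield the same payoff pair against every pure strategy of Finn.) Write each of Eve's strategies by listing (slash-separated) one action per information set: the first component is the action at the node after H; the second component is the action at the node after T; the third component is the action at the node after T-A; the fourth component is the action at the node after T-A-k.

8

Eve has 16 pure strategies: In/A/k/M, In/A/k/C, In/A/g/M, In/A/g/C, In/E/k/M, In/E/k/C, In/E/g/M, In/E/g/C, Out/A/k/M, Out/A/k/C, Out/A/g/M, Out/A/g/C, Out/E/k/M, Out/E/k/C, Out/E/g/M, Out/E/g/C. Columns: H, T.
{In/A/k/M} → row (0,1) (6,4)
{In/A/k/C} → row (0,1) (2,4)
{In/A/g/M, In/A/g/C} → row (0,1) (4,6)
{In/E/k/M, In/E/k/C, In/E/g/M, In/E/g/C} → row (0,1) (0,0)
{Out/A/k/M} → row (0,5) (6,4)
{Out/A/k/C} → row (0,5) (2,4)
{Out/A/g/M, Out/A/g/C} → row (0,5) (4,6)
{Out/E/k/M, Out/E/k/C, Out/E/g/M, Out/E/g/C} → row (0,5) (0,0)
That's 8 distinct rows out of 16 strategies.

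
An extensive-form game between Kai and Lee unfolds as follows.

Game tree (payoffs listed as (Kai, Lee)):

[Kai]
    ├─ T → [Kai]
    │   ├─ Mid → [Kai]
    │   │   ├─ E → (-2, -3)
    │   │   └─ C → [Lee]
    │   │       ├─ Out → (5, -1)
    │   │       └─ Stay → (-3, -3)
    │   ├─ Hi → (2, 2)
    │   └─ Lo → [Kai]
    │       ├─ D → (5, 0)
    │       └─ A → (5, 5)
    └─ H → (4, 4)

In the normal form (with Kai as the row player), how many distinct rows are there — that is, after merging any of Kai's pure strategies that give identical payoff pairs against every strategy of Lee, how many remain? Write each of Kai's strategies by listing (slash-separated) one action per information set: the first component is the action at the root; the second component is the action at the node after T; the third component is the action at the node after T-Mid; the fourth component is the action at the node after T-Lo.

Kai has 24 pure strategies: T/Mid/E/D, T/Mid/E/A, T/Mid/C/D, T/Mid/C/A, T/Hi/E/D, T/Hi/E/A, T/Hi/C/D, T/Hi/C/A, T/Lo/E/D, T/Lo/E/A, T/Lo/C/D, T/Lo/C/A, H/Mid/E/D, H/Mid/E/A, H/Mid/C/D, H/Mid/C/A, H/Hi/E/D, H/Hi/E/A, H/Hi/C/D, H/Hi/C/A, H/Lo/E/D, H/Lo/E/A, H/Lo/C/D, H/Lo/C/A. Columns: Out, Stay.
{T/Mid/E/D, T/Mid/E/A} → row (-2,-3) (-2,-3)
{T/Mid/C/D, T/Mid/C/A} → row (5,-1) (-3,-3)
{T/Hi/E/D, T/Hi/E/A, T/Hi/C/D, T/Hi/C/A} → row (2,2) (2,2)
{T/Lo/E/D, T/Lo/C/D} → row (5,0) (5,0)
{T/Lo/E/A, T/Lo/C/A} → row (5,5) (5,5)
{H/Mid/E/D, H/Mid/E/A, H/Mid/C/D, H/Mid/C/A, H/Hi/E/D, H/Hi/E/A, H/Hi/C/D, H/Hi/C/A, H/Lo/E/D, H/Lo/E/A, H/Lo/C/D, H/Lo/C/A} → row (4,4) (4,4)
That's 6 distinct rows out of 24 strategies.

6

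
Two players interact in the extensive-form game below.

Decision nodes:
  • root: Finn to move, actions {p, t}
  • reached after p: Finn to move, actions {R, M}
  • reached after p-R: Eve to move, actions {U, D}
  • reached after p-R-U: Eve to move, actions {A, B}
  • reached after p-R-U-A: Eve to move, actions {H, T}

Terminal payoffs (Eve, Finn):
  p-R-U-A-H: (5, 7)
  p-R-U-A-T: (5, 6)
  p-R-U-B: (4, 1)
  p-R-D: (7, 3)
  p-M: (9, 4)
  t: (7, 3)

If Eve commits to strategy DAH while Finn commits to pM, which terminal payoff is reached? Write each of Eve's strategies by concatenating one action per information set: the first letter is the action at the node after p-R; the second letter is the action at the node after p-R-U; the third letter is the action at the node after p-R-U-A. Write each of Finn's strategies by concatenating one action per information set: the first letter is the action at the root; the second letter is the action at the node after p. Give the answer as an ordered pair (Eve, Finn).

(9, 4)

Trace the play path from the root:
  Finn plays p
  Finn plays M at [p]
→ terminal payoff (9, 4).
(Eve's choice at the node after p-R is never reached on this path, so it doesn't affect the outcome.)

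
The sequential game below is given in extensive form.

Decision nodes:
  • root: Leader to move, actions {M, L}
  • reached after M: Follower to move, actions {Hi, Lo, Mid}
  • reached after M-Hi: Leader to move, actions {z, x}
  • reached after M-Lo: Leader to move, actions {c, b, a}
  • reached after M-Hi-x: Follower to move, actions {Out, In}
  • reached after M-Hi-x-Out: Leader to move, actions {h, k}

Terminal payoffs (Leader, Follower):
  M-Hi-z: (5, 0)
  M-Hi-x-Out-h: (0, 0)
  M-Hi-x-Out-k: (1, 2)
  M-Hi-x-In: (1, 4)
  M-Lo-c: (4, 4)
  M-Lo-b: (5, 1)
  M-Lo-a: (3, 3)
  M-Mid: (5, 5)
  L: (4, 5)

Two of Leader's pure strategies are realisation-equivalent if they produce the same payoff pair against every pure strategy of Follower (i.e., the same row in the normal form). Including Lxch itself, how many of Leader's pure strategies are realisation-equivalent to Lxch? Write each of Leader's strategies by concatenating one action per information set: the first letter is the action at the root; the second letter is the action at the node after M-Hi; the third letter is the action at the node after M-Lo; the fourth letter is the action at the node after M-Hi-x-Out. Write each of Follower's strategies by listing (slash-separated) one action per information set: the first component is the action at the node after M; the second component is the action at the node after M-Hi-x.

Row for Lxch (columns Hi/Out, Hi/In, Lo/Out, Lo/In, Mid/Out, Mid/In): (4,5) (4,5) (4,5) (4,5) (4,5) (4,5).
Under Lxch, Leader's choice at the node after M-Hi and at the node after M-Lo and at the node after M-Hi-x-Out can never be reached regardless of what Follower does, so varying those choices leaves every outcome unchanged.
Holding the reachable choices fixed and varying the unreachable ones freely already gives 2 × 3 × 2 = 12 equivalent strategies.
No other strategy reproduces this row, so those 12 are the full class: Lzch, Lzck, Lzbh, Lzbk, Lzah, Lzak, Lxch, Lxck, Lxbh, Lxbk, Lxah, Lxak.

12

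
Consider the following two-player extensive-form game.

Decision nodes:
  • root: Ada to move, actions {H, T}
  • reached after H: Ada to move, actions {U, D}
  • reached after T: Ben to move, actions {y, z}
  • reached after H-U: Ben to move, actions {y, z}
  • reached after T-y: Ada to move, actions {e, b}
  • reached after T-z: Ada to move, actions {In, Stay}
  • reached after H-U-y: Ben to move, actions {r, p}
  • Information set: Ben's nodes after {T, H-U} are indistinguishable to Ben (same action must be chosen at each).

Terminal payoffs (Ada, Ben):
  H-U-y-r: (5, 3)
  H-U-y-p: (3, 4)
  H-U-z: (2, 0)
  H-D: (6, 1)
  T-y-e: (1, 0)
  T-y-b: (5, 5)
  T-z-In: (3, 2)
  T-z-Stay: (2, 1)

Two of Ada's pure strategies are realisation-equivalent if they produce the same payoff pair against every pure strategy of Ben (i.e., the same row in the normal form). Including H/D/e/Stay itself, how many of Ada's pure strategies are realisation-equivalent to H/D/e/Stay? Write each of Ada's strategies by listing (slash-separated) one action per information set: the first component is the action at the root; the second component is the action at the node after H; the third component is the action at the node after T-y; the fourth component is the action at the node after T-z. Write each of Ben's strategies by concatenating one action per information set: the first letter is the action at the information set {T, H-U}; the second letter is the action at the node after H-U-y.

4

Row for H/D/e/Stay (columns yr, yp, zr, zp): (6,1) (6,1) (6,1) (6,1).
Under H/D/e/Stay, Ada's choice at the node after T-y and at the node after T-z can never be reached regardless of what Ben does, so varying those choices leaves every outcome unchanged.
Holding the reachable choices fixed and varying the unreachable ones freely already gives 2 × 2 = 4 equivalent strategies.
No other strategy reproduces this row, so those 4 are the full class: H/D/e/In, H/D/e/Stay, H/D/b/In, H/D/b/Stay.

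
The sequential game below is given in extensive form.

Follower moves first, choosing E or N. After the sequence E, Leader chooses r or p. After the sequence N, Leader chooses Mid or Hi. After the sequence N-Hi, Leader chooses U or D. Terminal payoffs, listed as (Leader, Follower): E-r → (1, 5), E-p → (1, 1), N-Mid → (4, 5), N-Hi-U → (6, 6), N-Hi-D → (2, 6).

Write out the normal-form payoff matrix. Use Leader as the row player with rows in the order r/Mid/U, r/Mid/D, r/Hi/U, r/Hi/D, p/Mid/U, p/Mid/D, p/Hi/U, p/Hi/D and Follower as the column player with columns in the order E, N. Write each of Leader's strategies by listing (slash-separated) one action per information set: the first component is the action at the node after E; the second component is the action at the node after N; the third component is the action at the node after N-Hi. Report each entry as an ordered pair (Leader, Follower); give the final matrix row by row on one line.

               E        N
r/Mid/U    (1,5)    (4,5)
r/Mid/D    (1,5)    (4,5)
 r/Hi/U    (1,5)    (6,6)
 r/Hi/D    (1,5)    (2,6)
p/Mid/U    (1,1)    (4,5)
p/Mid/D    (1,1)    (4,5)
 p/Hi/U    (1,1)    (6,6)
 p/Hi/D    (1,1)    (2,6)

r/Mid/U: (1,5) (4,5) | r/Mid/D: (1,5) (4,5) | r/Hi/U: (1,5) (6,6) | r/Hi/D: (1,5) (2,6) | p/Mid/U: (1,1) (4,5) | p/Mid/D: (1,1) (4,5) | p/Hi/U: (1,1) (6,6) | p/Hi/D: (1,1) (2,6)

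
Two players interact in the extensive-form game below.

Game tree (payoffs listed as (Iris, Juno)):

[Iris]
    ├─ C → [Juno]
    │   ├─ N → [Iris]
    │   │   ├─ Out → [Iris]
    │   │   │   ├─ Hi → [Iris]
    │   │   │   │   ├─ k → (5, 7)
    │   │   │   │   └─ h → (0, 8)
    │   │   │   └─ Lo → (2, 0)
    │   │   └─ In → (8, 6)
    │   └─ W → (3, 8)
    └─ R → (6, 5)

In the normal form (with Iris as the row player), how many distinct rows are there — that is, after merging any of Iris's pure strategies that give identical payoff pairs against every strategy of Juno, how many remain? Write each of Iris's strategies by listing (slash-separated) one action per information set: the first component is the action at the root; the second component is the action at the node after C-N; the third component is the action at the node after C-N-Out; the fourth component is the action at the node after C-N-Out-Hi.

5

Iris has 16 pure strategies: C/Out/Hi/k, C/Out/Hi/h, C/Out/Lo/k, C/Out/Lo/h, C/In/Hi/k, C/In/Hi/h, C/In/Lo/k, C/In/Lo/h, R/Out/Hi/k, R/Out/Hi/h, R/Out/Lo/k, R/Out/Lo/h, R/In/Hi/k, R/In/Hi/h, R/In/Lo/k, R/In/Lo/h. Columns: N, W.
{C/Out/Hi/k} → row (5,7) (3,8)
{C/Out/Hi/h} → row (0,8) (3,8)
{C/Out/Lo/k, C/Out/Lo/h} → row (2,0) (3,8)
{C/In/Hi/k, C/In/Hi/h, C/In/Lo/k, C/In/Lo/h} → row (8,6) (3,8)
{R/Out/Hi/k, R/Out/Hi/h, R/Out/Lo/k, R/Out/Lo/h, R/In/Hi/k, R/In/Hi/h, R/In/Lo/k, R/In/Lo/h} → row (6,5) (6,5)
That's 5 distinct rows out of 16 strategies.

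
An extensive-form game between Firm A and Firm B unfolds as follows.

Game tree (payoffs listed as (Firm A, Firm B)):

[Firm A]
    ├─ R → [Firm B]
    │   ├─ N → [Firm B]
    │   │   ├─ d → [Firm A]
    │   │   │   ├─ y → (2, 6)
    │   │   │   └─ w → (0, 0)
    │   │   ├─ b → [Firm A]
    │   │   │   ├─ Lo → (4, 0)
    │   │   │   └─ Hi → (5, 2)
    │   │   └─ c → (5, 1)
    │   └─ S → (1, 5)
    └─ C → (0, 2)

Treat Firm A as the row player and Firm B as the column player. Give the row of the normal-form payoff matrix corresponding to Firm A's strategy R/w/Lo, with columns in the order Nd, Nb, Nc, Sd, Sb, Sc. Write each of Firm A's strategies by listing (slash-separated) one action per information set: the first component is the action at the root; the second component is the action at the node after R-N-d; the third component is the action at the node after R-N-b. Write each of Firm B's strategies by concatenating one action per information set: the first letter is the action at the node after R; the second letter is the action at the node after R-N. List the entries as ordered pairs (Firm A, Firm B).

vs Nd: Firm A plays R → Firm B plays N at [R] → Firm B plays d at [R-N] → Firm A plays w at [R-N-d] → (0, 0)
vs Nb: Firm A plays R → Firm B plays N at [R] → Firm B plays b at [R-N] → Firm A plays Lo at [R-N-b] → (4, 0)
vs Nc: Firm A plays R → Firm B plays N at [R] → Firm B plays c at [R-N] → (5, 1)
vs Sd: Firm A plays R → Firm B plays S at [R] → (1, 5)
vs Sb: Firm A plays R → Firm B plays S at [R] → (1, 5)
vs Sc: Firm A plays R → Firm B plays S at [R] → (1, 5)

(0,0) (4,0) (5,1) (1,5) (1,5) (1,5)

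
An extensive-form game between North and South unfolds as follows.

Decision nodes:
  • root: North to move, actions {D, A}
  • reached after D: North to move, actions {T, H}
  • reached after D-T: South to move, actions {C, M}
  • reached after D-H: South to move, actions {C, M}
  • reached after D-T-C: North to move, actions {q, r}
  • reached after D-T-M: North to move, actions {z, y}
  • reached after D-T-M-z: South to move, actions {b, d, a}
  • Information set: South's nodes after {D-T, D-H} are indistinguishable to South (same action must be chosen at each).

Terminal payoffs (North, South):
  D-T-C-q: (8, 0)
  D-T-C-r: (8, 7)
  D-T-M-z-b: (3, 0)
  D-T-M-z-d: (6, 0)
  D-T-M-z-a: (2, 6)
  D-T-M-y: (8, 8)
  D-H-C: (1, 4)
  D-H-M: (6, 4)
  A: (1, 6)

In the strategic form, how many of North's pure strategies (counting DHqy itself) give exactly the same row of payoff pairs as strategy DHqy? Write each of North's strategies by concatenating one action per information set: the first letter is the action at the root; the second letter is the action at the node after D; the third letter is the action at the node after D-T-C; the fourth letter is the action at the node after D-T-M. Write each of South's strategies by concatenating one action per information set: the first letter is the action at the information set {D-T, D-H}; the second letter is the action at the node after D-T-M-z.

4

Row for DHqy (columns Cb, Cd, Ca, Mb, Md, Ma): (1,4) (1,4) (1,4) (6,4) (6,4) (6,4).
Under DHqy, North's choice at the node after D-T-C and at the node after D-T-M can never be reached regardless of what South does, so varying those choices leaves every outcome unchanged.
Holding the reachable choices fixed and varying the unreachable ones freely already gives 2 × 2 = 4 equivalent strategies.
No other strategy reproduces this row, so those 4 are the full class: DHqz, DHqy, DHrz, DHry.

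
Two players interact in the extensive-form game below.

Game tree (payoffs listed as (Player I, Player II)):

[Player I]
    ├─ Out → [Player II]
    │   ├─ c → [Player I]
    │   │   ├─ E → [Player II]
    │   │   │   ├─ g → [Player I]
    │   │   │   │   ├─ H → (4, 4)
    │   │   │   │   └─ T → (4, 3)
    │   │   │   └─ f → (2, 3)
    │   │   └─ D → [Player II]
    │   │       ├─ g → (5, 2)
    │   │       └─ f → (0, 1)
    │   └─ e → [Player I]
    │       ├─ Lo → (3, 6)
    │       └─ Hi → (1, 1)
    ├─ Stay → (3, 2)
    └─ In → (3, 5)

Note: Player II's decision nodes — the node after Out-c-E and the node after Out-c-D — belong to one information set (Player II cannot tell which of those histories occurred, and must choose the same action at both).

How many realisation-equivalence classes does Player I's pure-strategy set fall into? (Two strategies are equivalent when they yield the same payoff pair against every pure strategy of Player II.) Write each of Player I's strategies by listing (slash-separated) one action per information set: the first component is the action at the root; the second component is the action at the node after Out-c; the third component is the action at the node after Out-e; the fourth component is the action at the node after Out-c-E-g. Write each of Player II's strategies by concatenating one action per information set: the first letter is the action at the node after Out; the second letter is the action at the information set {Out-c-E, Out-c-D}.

Player I has 24 pure strategies: Out/E/Lo/H, Out/E/Lo/T, Out/E/Hi/H, Out/E/Hi/T, Out/D/Lo/H, Out/D/Lo/T, Out/D/Hi/H, Out/D/Hi/T, Stay/E/Lo/H, Stay/E/Lo/T, Stay/E/Hi/H, Stay/E/Hi/T, Stay/D/Lo/H, Stay/D/Lo/T, Stay/D/Hi/H, Stay/D/Hi/T, In/E/Lo/H, In/E/Lo/T, In/E/Hi/H, In/E/Hi/T, In/D/Lo/H, In/D/Lo/T, In/D/Hi/H, In/D/Hi/T. Columns: cg, cf, eg, ef.
{Out/E/Lo/H} → row (4,4) (2,3) (3,6) (3,6)
{Out/E/Lo/T} → row (4,3) (2,3) (3,6) (3,6)
{Out/E/Hi/H} → row (4,4) (2,3) (1,1) (1,1)
{Out/E/Hi/T} → row (4,3) (2,3) (1,1) (1,1)
{Out/D/Lo/H, Out/D/Lo/T} → row (5,2) (0,1) (3,6) (3,6)
{Out/D/Hi/H, Out/D/Hi/T} → row (5,2) (0,1) (1,1) (1,1)
{Stay/E/Lo/H, Stay/E/Lo/T, Stay/E/Hi/H, Stay/E/Hi/T, Stay/D/Lo/H, Stay/D/Lo/T, Stay/D/Hi/H, Stay/D/Hi/T} → row (3,2) (3,2) (3,2) (3,2)
{In/E/Lo/H, In/E/Lo/T, In/E/Hi/H, In/E/Hi/T, In/D/Lo/H, In/D/Lo/T, In/D/Hi/H, In/D/Hi/T} → row (3,5) (3,5) (3,5) (3,5)
That's 8 distinct rows out of 24 strategies.

8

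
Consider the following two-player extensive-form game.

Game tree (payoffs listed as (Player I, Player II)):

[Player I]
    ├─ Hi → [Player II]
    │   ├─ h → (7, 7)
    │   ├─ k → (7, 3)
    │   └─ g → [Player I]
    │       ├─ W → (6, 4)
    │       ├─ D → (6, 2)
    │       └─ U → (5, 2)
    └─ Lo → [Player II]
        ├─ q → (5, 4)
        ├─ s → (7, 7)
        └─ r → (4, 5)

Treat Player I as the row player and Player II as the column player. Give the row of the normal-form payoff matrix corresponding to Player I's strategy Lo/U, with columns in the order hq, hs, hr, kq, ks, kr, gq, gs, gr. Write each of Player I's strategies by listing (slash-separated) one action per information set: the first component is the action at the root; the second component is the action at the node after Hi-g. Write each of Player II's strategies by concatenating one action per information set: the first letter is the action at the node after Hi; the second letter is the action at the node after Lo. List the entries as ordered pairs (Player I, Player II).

vs hq: Player I plays Lo → Player II plays q at [Lo] → (5, 4)
vs hs: Player I plays Lo → Player II plays s at [Lo] → (7, 7)
vs hr: Player I plays Lo → Player II plays r at [Lo] → (4, 5)
vs kq: Player I plays Lo → Player II plays q at [Lo] → (5, 4)
vs ks: Player I plays Lo → Player II plays s at [Lo] → (7, 7)
vs kr: Player I plays Lo → Player II plays r at [Lo] → (4, 5)
vs gq: Player I plays Lo → Player II plays q at [Lo] → (5, 4)
vs gs: Player I plays Lo → Player II plays s at [Lo] → (7, 7)
vs gr: Player I plays Lo → Player II plays r at [Lo] → (4, 5)

(5,4) (7,7) (4,5) (5,4) (7,7) (4,5) (5,4) (7,7) (4,5)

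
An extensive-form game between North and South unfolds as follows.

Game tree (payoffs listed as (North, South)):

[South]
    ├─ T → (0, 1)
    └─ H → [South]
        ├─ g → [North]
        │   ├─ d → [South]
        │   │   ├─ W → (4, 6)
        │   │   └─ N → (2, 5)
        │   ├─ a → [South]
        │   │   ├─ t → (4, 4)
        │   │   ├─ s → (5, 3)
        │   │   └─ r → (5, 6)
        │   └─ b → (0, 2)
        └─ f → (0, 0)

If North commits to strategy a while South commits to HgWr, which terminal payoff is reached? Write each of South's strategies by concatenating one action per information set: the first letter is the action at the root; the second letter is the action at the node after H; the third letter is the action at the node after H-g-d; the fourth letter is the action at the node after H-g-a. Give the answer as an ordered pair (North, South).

Trace the play path from the root:
  South plays H
  South plays g at [H]
  North plays a at [H-g]
  South plays r at [H-g-a]
→ terminal payoff (5, 6).
(South's choice at the node after H-g-d is never reached on this path, so it doesn't affect the outcome.)

(5, 6)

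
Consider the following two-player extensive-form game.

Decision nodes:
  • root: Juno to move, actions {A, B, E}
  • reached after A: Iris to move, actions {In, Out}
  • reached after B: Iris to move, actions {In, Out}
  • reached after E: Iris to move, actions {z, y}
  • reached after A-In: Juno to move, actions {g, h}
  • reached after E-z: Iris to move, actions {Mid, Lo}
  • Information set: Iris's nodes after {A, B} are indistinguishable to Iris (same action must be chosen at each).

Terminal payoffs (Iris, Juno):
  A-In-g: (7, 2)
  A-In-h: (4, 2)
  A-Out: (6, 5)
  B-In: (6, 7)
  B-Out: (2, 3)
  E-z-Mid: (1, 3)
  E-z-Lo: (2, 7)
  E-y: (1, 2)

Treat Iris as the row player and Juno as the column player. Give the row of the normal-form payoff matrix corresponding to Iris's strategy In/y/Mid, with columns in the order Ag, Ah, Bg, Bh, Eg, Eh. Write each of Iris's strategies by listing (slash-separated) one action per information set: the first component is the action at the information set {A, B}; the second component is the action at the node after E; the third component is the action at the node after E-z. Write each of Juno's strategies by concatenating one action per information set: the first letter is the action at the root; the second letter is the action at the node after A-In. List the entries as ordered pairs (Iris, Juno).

(7,2) (4,2) (6,7) (6,7) (1,2) (1,2)

vs Ag: Juno plays A → Iris plays In at [A] → Juno plays g at [A-In] → (7, 2)
vs Ah: Juno plays A → Iris plays In at [A] → Juno plays h at [A-In] → (4, 2)
vs Bg: Juno plays B → Iris plays In at [B] → (6, 7)
vs Bh: Juno plays B → Iris plays In at [B] → (6, 7)
vs Eg: Juno plays E → Iris plays y at [E] → (1, 2)
vs Eh: Juno plays E → Iris plays y at [E] → (1, 2)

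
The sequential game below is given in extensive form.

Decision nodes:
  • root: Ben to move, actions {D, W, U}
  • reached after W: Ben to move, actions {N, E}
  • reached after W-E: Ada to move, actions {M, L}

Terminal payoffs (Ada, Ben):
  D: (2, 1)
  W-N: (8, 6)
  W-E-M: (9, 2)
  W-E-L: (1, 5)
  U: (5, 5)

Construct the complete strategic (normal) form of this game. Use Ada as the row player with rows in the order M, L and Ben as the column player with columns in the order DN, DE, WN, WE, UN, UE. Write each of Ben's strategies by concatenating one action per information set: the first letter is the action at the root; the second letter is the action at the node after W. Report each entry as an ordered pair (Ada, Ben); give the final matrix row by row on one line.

Row M: DN→(2,1), DE→(2,1), WN→(8,6), WE→(9,2), UN→(5,5), UE→(5,5)
Row L: DN→(2,1), DE→(2,1), WN→(8,6), WE→(1,5), UN→(5,5), UE→(5,5)

M: (2,1) (2,1) (8,6) (9,2) (5,5) (5,5) | L: (2,1) (2,1) (8,6) (1,5) (5,5) (5,5)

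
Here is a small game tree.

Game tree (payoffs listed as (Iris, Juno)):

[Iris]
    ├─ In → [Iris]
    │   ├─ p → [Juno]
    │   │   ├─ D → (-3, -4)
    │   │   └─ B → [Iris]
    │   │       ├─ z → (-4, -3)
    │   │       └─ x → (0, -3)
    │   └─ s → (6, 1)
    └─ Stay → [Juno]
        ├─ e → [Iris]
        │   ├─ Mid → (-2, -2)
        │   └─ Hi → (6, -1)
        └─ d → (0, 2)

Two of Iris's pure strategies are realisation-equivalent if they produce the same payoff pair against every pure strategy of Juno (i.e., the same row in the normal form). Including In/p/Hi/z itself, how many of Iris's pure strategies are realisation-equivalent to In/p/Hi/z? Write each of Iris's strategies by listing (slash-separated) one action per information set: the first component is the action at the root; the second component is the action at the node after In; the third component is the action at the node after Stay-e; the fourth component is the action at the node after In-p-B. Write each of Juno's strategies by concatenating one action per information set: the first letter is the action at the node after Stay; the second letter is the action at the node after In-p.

Row for In/p/Hi/z (columns eD, eB, dD, dB): (-3,-4) (-4,-3) (-3,-4) (-4,-3).
Under In/p/Hi/z, Iris's choice at the node after Stay-e can never be reached regardless of what Juno does, so varying those choices leaves every outcome unchanged.
Holding the reachable choices fixed and varying the unreachable one freely already gives 2 equivalent strategies.
No other strategy reproduces this row, so those 2 are the full class: In/p/Mid/z, In/p/Hi/z.

2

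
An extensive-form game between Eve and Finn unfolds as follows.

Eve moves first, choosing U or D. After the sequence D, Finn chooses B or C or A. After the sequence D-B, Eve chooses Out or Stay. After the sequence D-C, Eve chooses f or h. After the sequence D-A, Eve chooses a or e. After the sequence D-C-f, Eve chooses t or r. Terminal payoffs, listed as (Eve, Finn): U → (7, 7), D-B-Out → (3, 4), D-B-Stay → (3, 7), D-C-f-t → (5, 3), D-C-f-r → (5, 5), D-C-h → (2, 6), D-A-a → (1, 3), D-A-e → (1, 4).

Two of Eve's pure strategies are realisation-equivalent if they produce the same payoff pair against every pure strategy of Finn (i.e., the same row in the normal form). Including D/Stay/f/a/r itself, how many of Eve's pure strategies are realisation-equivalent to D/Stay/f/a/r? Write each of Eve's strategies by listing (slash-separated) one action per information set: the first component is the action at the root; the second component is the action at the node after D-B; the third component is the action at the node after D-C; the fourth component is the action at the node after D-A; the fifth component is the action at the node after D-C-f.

1

Row for D/Stay/f/a/r (columns B, C, A): (3,7) (5,5) (1,3).
Every one of Eve's information sets is on the play path for some reply by Finn when Eve follows D/Stay/f/a/r.
Changing the action at any of them therefore changes at least one column, so only D/Stay/f/a/r itself gives this row.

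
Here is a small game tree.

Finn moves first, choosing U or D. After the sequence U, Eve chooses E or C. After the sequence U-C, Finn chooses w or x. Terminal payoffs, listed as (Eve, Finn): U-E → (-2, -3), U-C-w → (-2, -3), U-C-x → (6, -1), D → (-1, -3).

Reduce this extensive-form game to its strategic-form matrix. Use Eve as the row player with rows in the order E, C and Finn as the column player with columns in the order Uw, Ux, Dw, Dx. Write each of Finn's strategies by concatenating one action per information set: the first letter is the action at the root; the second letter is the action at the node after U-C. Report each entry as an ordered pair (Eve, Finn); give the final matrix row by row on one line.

E: (-2,-3) (-2,-3) (-1,-3) (-1,-3) | C: (-2,-3) (6,-1) (-1,-3) (-1,-3)

           Uw       Ux       Dw       Dx
   E  (-2,-3)  (-2,-3)  (-1,-3)  (-1,-3)
   C  (-2,-3)   (6,-1)  (-1,-3)  (-1,-3)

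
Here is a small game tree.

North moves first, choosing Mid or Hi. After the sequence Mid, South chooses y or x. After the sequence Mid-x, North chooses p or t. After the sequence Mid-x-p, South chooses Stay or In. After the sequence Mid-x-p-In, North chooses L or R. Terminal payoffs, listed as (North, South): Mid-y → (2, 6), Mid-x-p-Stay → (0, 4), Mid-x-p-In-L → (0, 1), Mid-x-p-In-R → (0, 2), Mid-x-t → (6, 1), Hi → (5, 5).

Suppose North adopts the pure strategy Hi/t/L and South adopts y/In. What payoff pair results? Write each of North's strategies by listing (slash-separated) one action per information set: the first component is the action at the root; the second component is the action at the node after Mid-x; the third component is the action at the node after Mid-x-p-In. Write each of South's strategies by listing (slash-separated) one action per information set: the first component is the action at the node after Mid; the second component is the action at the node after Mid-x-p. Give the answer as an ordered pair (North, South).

Trace the play path from the root:
  North plays Hi
→ terminal payoff (5, 5).
(North's choice at the node after Mid-x is never reached on this path, so it doesn't affect the outcome.)

(5, 5)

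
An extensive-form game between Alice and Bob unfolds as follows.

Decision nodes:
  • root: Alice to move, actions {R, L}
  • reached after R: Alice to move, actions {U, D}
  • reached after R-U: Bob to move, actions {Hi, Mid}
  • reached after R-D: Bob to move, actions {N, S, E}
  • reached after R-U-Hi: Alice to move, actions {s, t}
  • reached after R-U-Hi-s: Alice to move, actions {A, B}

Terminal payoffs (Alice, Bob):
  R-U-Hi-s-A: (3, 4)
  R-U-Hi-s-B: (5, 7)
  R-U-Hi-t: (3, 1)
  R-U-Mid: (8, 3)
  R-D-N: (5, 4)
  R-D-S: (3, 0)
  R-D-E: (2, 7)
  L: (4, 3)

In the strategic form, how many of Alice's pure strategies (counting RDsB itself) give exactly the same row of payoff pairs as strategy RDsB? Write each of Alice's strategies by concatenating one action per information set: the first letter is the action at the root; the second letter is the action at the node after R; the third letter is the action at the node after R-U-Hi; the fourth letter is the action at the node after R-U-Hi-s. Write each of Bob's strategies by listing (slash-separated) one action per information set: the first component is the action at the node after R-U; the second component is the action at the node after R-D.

Row for RDsB (columns Hi/N, Hi/S, Hi/E, Mid/N, Mid/S, Mid/E): (5,4) (3,0) (2,7) (5,4) (3,0) (2,7).
Under RDsB, Alice's choice at the node after R-U-Hi and at the node after R-U-Hi-s can never be reached regardless of what Bob does, so varying those choices leaves every outcome unchanged.
Holding the reachable choices fixed and varying the unreachable ones freely already gives 2 × 2 = 4 equivalent strategies.
No other strategy reproduces this row, so those 4 are the full class: RDsA, RDsB, RDtA, RDtB.

4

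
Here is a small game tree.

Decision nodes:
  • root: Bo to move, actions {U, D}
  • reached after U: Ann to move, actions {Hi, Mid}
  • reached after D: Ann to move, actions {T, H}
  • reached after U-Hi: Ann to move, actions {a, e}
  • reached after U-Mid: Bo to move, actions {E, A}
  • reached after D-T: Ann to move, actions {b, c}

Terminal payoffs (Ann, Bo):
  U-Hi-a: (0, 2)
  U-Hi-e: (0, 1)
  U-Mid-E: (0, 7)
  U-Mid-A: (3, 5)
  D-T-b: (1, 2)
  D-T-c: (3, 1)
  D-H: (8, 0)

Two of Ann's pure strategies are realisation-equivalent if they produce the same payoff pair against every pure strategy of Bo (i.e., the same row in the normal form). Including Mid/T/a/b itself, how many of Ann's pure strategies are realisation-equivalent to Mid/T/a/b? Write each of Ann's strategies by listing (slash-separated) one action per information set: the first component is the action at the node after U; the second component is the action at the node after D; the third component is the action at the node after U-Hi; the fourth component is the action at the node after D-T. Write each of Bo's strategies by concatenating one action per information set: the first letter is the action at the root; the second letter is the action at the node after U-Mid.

2

Row for Mid/T/a/b (columns UE, UA, DE, DA): (0,7) (3,5) (1,2) (1,2).
Under Mid/T/a/b, Ann's choice at the node after U-Hi can never be reached regardless of what Bo does, so varying those choices leaves every outcome unchanged.
Holding the reachable choices fixed and varying the unreachable one freely already gives 2 equivalent strategies.
No other strategy reproduces this row, so those 2 are the full class: Mid/T/a/b, Mid/T/e/b.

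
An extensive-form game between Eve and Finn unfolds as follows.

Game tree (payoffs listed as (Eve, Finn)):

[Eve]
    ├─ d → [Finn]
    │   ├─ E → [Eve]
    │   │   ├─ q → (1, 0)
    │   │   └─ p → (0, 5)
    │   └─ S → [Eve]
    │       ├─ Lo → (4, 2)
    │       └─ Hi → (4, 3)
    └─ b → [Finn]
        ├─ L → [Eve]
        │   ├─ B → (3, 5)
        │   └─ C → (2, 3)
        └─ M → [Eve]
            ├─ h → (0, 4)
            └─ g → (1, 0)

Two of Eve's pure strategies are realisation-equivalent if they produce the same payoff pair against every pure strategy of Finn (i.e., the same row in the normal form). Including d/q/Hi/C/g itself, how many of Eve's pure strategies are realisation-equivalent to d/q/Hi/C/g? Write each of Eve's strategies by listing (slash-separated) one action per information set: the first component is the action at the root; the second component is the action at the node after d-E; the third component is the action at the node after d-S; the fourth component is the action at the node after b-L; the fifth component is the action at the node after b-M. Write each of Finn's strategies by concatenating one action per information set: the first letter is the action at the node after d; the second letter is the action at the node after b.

4

Row for d/q/Hi/C/g (columns EL, EM, SL, SM): (1,0) (1,0) (4,3) (4,3).
Under d/q/Hi/C/g, Eve's choice at the node after b-L and at the node after b-M can never be reached regardless of what Finn does, so varying those choices leaves every outcome unchanged.
Holding the reachable choices fixed and varying the unreachable ones freely already gives 2 × 2 = 4 equivalent strategies.
No other strategy reproduces this row, so those 4 are the full class: d/q/Hi/B/h, d/q/Hi/B/g, d/q/Hi/C/h, d/q/Hi/C/g.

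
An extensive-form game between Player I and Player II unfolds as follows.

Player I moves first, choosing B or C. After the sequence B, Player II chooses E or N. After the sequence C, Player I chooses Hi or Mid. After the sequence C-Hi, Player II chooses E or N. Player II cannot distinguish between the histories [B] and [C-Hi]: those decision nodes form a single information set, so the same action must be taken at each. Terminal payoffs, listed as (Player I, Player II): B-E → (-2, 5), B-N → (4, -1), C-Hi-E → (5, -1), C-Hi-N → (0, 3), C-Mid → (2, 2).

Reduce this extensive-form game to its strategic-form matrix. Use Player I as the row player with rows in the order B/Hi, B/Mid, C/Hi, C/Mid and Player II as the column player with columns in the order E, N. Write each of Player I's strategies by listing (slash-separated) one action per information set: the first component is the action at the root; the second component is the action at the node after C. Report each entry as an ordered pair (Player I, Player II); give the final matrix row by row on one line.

B/Hi: (-2,5) (4,-1) | B/Mid: (-2,5) (4,-1) | C/Hi: (5,-1) (0,3) | C/Mid: (2,2) (2,2)

             E        N
 B/Hi   (-2,5)   (4,-1)
B/Mid   (-2,5)   (4,-1)
 C/Hi   (5,-1)    (0,3)
C/Mid    (2,2)    (2,2)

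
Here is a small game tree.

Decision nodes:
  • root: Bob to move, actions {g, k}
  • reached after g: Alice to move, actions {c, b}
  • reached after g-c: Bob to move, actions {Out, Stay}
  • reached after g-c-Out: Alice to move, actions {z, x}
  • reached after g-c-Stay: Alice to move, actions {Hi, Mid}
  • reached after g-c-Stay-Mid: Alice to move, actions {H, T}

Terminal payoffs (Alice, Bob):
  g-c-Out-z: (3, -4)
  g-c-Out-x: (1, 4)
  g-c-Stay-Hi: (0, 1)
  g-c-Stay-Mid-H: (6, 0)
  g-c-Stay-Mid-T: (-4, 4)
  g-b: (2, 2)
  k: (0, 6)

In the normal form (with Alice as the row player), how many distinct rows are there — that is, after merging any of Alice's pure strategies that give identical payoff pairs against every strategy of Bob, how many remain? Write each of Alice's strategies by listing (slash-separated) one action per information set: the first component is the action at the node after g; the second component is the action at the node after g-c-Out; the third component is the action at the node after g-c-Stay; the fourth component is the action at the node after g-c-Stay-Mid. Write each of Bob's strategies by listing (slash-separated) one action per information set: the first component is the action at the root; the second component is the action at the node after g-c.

7

Alice has 16 pure strategies: c/z/Hi/H, c/z/Hi/T, c/z/Mid/H, c/z/Mid/T, c/x/Hi/H, c/x/Hi/T, c/x/Mid/H, c/x/Mid/T, b/z/Hi/H, b/z/Hi/T, b/z/Mid/H, b/z/Mid/T, b/x/Hi/H, b/x/Hi/T, b/x/Mid/H, b/x/Mid/T. Columns: g/Out, g/Stay, k/Out, k/Stay.
{c/z/Hi/H, c/z/Hi/T} → row (3,-4) (0,1) (0,6) (0,6)
{c/z/Mid/H} → row (3,-4) (6,0) (0,6) (0,6)
{c/z/Mid/T} → row (3,-4) (-4,4) (0,6) (0,6)
{c/x/Hi/H, c/x/Hi/T} → row (1,4) (0,1) (0,6) (0,6)
{c/x/Mid/H} → row (1,4) (6,0) (0,6) (0,6)
{c/x/Mid/T} → row (1,4) (-4,4) (0,6) (0,6)
{b/z/Hi/H, b/z/Hi/T, b/z/Mid/H, b/z/Mid/T, b/x/Hi/H, b/x/Hi/T, b/x/Mid/H, b/x/Mid/T} → row (2,2) (2,2) (0,6) (0,6)
That's 7 distinct rows out of 16 strategies.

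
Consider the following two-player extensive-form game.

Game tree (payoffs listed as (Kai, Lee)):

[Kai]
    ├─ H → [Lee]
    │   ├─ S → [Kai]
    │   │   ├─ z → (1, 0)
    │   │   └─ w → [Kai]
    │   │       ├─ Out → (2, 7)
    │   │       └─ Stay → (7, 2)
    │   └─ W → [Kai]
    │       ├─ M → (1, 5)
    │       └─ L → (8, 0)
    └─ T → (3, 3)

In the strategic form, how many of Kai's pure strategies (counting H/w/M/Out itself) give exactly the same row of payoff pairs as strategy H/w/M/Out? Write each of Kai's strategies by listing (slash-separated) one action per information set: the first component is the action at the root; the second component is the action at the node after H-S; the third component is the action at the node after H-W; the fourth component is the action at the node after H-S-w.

1

Row for H/w/M/Out (columns S, W): (2,7) (1,5).
Every one of Kai's information sets is on the play path for some reply by Lee when Kai follows H/w/M/Out.
Changing the action at any of them therefore changes at least one column, so only H/w/M/Out itself gives this row.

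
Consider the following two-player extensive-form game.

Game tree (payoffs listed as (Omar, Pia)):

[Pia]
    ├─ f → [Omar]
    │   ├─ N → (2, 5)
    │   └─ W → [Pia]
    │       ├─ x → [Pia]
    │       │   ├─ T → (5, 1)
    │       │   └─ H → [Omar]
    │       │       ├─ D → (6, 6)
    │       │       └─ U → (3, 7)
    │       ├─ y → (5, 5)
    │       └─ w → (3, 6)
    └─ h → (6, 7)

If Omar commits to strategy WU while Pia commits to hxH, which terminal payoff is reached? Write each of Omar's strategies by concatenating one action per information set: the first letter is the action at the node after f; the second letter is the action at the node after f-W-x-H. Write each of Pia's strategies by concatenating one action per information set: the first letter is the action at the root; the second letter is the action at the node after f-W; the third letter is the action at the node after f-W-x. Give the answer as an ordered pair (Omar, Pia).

Trace the play path from the root:
  Pia plays h
→ terminal payoff (6, 7).
(Omar's choice at the node after f is never reached on this path, so it doesn't affect the outcome.)

(6, 7)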